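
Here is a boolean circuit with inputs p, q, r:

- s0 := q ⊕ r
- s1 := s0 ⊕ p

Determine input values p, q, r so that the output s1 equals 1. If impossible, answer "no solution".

p=0, q=0, r=1

s1 = s0 ⊕ p must be 1, so s0 and p differ.
Check with p=0, q=0, r=1:
s0 = q ⊕ r = 0 ⊕ 1 = 1
s1 = s0 ⊕ p = 1 ⊕ 0 = 1
So s1 = 1 as required.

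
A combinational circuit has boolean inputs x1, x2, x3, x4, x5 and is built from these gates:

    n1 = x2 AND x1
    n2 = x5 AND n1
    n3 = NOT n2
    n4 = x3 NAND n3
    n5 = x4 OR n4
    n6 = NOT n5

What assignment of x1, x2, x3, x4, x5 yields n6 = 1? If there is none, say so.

x1=1, x2=0, x3=1, x4=0, x5=1

n6 = NOT n5 must be 1, so n5 = 0.
Check with x1=1, x2=0, x3=1, x4=0, x5=1:
n1 = x2 AND x1 = 0 AND 1 = 0
n2 = x5 AND n1 = 1 AND 0 = 0
n3 = NOT n2 = NOT 0 = 1
n4 = x3 NAND n3 = 1 NAND 1 = 0
n5 = x4 OR n4 = 0 OR 0 = 0
n6 = NOT n5 = NOT 0 = 1
So n6 = 1 as required.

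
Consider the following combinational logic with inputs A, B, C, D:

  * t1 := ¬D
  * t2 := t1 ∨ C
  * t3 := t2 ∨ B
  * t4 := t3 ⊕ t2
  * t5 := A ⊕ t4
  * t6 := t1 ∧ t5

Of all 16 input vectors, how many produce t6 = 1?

t6 = t1 ∧ t5 must be 1, so both t1 = 1 and t5 = 1.
Satisfying assignments:
  A=1, B=0, C=0, D=0
  A=1, B=0, C=1, D=0
  A=1, B=1, C=0, D=0
  A=1, B=1, C=1, D=0

4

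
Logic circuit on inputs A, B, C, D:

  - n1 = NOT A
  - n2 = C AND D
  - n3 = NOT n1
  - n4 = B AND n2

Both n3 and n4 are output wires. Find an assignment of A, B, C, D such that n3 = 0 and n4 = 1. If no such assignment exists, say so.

A=0, B=1, C=1, D=1

Check with A=0, B=1, C=1, D=1:
n1 = NOT A = NOT 0 = 1
n2 = C AND D = 1 AND 1 = 1
n3 = NOT n1 = NOT 1 = 0
n4 = B AND n2 = 1 AND 1 = 1
So n3 = 0 and n4 = 1.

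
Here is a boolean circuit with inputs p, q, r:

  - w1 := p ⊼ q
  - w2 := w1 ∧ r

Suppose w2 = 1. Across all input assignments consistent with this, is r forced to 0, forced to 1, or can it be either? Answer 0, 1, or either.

1

w2 = w1 ∧ r must be 1, so both w1 = 1 and r = 1.
w1 = p ⊼ q must be 1, so at least one of p, q is 0.
Every assignment with w2 = 1 has r = 1; there are 3 such assignment(s).
  p=0, q=0, r=1
  p=0, q=1, r=1
  p=1, q=0, r=1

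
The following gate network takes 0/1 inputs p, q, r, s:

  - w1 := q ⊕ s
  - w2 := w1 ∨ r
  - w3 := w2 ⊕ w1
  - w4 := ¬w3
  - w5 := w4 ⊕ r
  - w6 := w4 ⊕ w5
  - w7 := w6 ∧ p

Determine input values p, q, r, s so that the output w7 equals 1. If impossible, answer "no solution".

Check with p=1, q=0, r=1, s=0:
w1 = q ⊕ s = 0 ⊕ 0 = 0
w2 = w1 ∨ r = 0 ∨ 1 = 1
w3 = w2 ⊕ w1 = 1 ⊕ 0 = 1
w4 = ¬w3 = ¬1 = 0
w5 = w4 ⊕ r = 0 ⊕ 1 = 1
w6 = w4 ⊕ w5 = 0 ⊕ 1 = 1
w7 = w6 ∧ p = 1 ∧ 1 = 1
So w7 = 1 as required.

p=1, q=0, r=1, s=0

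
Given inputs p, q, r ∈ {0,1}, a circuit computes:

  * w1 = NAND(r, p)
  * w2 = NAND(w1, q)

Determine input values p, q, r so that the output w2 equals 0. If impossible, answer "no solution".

p=0, q=1, r=0

w2 = NAND(w1, q) must be 0, so both w1 = 1 and q = 1.
w1 = NAND(r, p) must be 1, so at least one of r, p is 0.
Check with p=0, q=1, r=0:
w1 = NAND(r, p) = NAND(0, 0) = 1
w2 = NAND(w1, q) = NAND(1, 1) = 0
So w2 = 0 as required.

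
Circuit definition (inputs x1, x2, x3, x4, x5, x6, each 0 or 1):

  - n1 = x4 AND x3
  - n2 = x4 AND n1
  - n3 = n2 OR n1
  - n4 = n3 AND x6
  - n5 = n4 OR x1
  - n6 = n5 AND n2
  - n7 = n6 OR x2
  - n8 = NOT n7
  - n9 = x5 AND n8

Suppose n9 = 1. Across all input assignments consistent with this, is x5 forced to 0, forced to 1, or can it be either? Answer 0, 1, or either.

n9 = x5 AND n8 must be 1, so both x5 = 1 and n8 = 1.
n8 = NOT n7 must be 1, so n7 = 0.
Every assignment with n9 = 1 has x5 = 1; there are 13 such assignment(s).

1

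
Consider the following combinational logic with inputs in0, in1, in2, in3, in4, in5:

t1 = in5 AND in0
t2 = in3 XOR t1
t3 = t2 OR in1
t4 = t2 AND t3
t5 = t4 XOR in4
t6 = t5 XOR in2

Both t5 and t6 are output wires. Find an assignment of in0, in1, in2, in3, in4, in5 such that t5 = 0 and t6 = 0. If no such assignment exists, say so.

in0=1, in1=1, in2=0, in3=1, in4=1, in5=0

Check with in0=1, in1=1, in2=0, in3=1, in4=1, in5=0:
t1 = in5 AND in0 = 0 AND 1 = 0
t2 = in3 XOR t1 = 1 XOR 0 = 1
t3 = t2 OR in1 = 1 OR 1 = 1
t4 = t2 AND t3 = 1 AND 1 = 1
t5 = t4 XOR in4 = 1 XOR 1 = 0
t6 = t5 XOR in2 = 0 XOR 0 = 0
So t5 = 0 and t6 = 0.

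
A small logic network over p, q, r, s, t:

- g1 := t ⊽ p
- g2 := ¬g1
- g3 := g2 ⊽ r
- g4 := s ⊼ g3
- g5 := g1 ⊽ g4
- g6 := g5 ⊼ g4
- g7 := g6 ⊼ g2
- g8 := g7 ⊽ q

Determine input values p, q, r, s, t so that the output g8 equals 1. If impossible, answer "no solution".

g8 = g7 ⊽ q must be 1, so both g7 = 0 and q = 0.
g7 = g6 ⊼ g2 must be 0, so both g6 = 1 and g2 = 1.
g6 = g5 ⊼ g4 must be 1, so at least one of g5, g4 is 0.
Check with p=1, q=0, r=1, s=1, t=1:
g1 = t ⊽ p = 1 ⊽ 1 = 0
g2 = ¬g1 = ¬0 = 1
g3 = g2 ⊽ r = 1 ⊽ 1 = 0
g4 = s ⊼ g3 = 1 ⊼ 0 = 1
g5 = g1 ⊽ g4 = 0 ⊽ 1 = 0
g6 = g5 ⊼ g4 = 0 ⊼ 1 = 1
g7 = g6 ⊼ g2 = 1 ⊼ 1 = 0
g8 = g7 ⊽ q = 0 ⊽ 0 = 1
So g8 = 1 as required.

p=1, q=0, r=1, s=1, t=1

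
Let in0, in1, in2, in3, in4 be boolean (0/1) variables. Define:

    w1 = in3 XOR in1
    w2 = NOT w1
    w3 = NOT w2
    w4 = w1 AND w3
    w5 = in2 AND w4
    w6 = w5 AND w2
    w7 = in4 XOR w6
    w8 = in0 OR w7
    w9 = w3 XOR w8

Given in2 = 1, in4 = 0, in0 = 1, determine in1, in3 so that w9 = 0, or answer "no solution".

in1=0 in3=1

w9 = w3 XOR w8 must be 0, so w3 and w8 are equal.
Check with in2 = 1, in4 = 0, in0 = 1 and in1=0, in3=1:
w1 = in3 XOR in1 = 1 XOR 0 = 1
w2 = NOT w1 = NOT 1 = 0
w3 = NOT w2 = NOT 0 = 1
w4 = w1 AND w3 = 1 AND 1 = 1
w5 = in2 AND w4 = 1 AND 1 = 1
w6 = w5 AND w2 = 1 AND 0 = 0
w7 = in4 XOR w6 = 0 XOR 0 = 0
w8 = in0 OR w7 = 1 OR 0 = 1
w9 = w3 XOR w8 = 1 XOR 1 = 0
So w9 = 0.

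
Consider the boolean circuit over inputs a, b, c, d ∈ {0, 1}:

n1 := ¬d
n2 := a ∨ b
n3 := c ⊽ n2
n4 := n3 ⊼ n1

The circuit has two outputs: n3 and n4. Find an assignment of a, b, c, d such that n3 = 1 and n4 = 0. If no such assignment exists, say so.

a=0, b=0, c=0, d=0

Check with a=0, b=0, c=0, d=0:
n1 = ¬d = ¬0 = 1
n2 = a ∨ b = 0 ∨ 0 = 0
n3 = c ⊽ n2 = 0 ⊽ 0 = 1
n4 = n3 ⊼ n1 = 1 ⊼ 1 = 0
So n3 = 1 and n4 = 0.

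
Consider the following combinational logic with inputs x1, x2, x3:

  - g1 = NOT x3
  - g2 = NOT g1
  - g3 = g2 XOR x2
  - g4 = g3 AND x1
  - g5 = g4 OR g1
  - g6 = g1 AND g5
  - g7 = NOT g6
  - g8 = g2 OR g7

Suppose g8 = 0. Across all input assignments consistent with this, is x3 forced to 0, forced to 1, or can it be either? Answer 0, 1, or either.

g8 = g2 OR g7 must be 0, so both g2 = 0 and g7 = 0.
g2 = NOT g1 must be 0, so g1 = 1.
g7 = NOT g6 must be 0, so g6 = 1.
Every assignment with g8 = 0 has x3 = 0; there are 4 such assignment(s).
  x1=0, x2=0, x3=0
  x1=0, x2=1, x3=0
  x1=1, x2=0, x3=0
  x1=1, x2=1, x3=0

0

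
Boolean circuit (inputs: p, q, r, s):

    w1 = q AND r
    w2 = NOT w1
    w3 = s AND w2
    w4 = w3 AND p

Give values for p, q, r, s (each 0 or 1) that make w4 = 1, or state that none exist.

p=1 q=1 r=0 s=1

Check with p=1 q=1 r=0 s=1:
w1 = q AND r = 1 AND 0 = 0
w2 = NOT w1 = NOT 0 = 1
w3 = s AND w2 = 1 AND 1 = 1
w4 = w3 AND p = 1 AND 1 = 1
So w4 = 1 as required.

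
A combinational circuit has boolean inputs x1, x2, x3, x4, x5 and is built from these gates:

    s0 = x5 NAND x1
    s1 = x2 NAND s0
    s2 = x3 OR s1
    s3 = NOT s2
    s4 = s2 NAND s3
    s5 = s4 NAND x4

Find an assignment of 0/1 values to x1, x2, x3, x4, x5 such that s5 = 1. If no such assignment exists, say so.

x1=0 x2=1 x3=0 x4=0 x5=0

Check with x1=0 x2=1 x3=0 x4=0 x5=0:
s0 = x5 NAND x1 = 0 NAND 0 = 1
s1 = x2 NAND s0 = 1 NAND 1 = 0
s2 = x3 OR s1 = 0 OR 0 = 0
s3 = NOT s2 = NOT 0 = 1
s4 = s2 NAND s3 = 0 NAND 1 = 1
s5 = s4 NAND x4 = 1 NAND 0 = 1
So s5 = 1 as required.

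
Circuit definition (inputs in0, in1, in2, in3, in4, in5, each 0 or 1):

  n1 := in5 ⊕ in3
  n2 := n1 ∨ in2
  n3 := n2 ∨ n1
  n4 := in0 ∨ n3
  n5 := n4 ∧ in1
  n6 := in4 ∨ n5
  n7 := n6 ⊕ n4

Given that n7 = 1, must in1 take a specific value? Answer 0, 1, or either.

either

Both values of in1 occur among assignments with n7 = 1:
  in1=0: in0=0, in1=0, in2=0, in3=0, in4=0, in5=1
  in1=1: in0=0, in1=1, in2=0, in3=0, in4=1, in5=0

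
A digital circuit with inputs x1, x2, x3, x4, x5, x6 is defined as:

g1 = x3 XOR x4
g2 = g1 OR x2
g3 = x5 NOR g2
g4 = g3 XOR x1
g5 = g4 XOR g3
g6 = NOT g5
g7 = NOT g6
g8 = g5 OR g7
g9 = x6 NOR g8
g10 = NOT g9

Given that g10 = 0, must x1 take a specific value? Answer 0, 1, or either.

g10 = NOT g9 must be 0, so g9 = 1.
g9 = x6 NOR g8 must be 1, so both x6 = 0 and g8 = 0.
g8 = g5 OR g7 must be 0, so both g5 = 0 and g7 = 0.
Every assignment with g10 = 0 has x1 = 0; there are 16 such assignment(s).

0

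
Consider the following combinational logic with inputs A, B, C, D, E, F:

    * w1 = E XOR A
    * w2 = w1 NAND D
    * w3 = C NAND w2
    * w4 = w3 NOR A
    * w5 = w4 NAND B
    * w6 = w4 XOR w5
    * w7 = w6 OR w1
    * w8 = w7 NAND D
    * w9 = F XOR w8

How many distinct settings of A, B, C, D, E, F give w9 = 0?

w9 = F XOR w8 must be 0, so F and w8 are equal.
Enumerating the 64 input combinations, 32 give w9 = 0 and 32 give w9 = 1.

32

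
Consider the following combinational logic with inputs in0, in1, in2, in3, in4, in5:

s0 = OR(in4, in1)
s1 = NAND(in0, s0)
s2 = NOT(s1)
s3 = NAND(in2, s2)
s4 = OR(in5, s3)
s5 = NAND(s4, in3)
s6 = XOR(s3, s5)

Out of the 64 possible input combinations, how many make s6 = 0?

29

s6 = XOR(s3, s5) must be 0, so s3 and s5 are equal.
Enumerating the 64 input combinations, 29 give s6 = 0 and 35 give s6 = 1.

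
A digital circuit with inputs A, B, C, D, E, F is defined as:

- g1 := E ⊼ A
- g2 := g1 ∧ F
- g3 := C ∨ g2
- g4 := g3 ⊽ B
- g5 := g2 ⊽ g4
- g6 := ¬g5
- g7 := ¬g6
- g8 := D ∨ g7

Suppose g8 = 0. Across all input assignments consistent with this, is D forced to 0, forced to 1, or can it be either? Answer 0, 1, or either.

g8 = D ∨ g7 must be 0, so both D = 0 and g7 = 0.
Every assignment with g8 = 0 has D = 0; there are 17 such assignment(s).

0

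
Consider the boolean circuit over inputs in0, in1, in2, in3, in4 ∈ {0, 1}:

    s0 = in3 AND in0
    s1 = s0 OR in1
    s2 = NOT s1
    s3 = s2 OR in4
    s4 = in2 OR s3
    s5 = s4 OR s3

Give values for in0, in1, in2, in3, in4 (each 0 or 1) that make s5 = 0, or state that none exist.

s5 = s4 OR s3 must be 0, so both s4 = 0 and s3 = 0.
s4 = in2 OR s3 must be 0, so both in2 = 0 and s3 = 0.
s3 = s2 OR in4 must be 0, so both s2 = 0 and in4 = 0.
Check with in0=1 in1=1 in2=0 in3=0 in4=0:
s0 = in3 AND in0 = 0 AND 1 = 0
s1 = s0 OR in1 = 0 OR 1 = 1
s2 = NOT s1 = NOT 1 = 0
s3 = s2 OR in4 = 0 OR 0 = 0
s4 = in2 OR s3 = 0 OR 0 = 0
s5 = s4 OR s3 = 0 OR 0 = 0
So s5 = 0 as required.

in0=1 in1=1 in2=0 in3=0 in4=0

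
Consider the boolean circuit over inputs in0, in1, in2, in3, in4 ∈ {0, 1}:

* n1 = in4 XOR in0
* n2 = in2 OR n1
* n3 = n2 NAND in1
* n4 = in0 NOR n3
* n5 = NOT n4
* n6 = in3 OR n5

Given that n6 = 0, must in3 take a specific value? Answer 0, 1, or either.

n6 = in3 OR n5 must be 0, so both in3 = 0 and n5 = 0.
Every assignment with n6 = 0 has in3 = 0; there are 3 such assignment(s).
  in0=0, in1=1, in2=0, in3=0, in4=1
  in0=0, in1=1, in2=1, in3=0, in4=0
  in0=0, in1=1, in2=1, in3=0, in4=1

0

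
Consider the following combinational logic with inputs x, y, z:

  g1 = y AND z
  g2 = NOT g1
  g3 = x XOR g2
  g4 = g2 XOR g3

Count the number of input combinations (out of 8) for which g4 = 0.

4

g4 = g2 XOR g3 must be 0, so g2 and g3 are equal.
Satisfying assignments:
  x=0, y=0, z=0
  x=0, y=0, z=1
  x=0, y=1, z=0
  x=0, y=1, z=1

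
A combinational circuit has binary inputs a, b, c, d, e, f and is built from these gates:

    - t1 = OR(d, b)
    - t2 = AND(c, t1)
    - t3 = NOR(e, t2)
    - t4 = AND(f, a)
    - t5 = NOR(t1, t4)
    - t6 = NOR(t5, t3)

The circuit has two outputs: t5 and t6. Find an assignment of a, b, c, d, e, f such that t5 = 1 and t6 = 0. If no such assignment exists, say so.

Check with a=0, b=0, c=1, d=0, e=0, f=1:
t1 = OR(d, b) = OR(0, 0) = 0
t2 = AND(c, t1) = AND(1, 0) = 0
t3 = NOR(e, t2) = NOR(0, 0) = 1
t4 = AND(f, a) = AND(1, 0) = 0
t5 = NOR(t1, t4) = NOR(0, 0) = 1
t6 = NOR(t5, t3) = NOR(1, 1) = 0
So t5 = 1 and t6 = 0.

a=0, b=0, c=1, d=0, e=0, f=1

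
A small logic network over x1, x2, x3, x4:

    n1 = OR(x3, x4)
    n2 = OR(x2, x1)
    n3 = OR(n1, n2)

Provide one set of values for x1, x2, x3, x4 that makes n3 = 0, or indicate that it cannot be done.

x1=0, x2=0, x3=0, x4=0

Check with x1=0, x2=0, x3=0, x4=0:
n1 = OR(x3, x4) = OR(0, 0) = 0
n2 = OR(x2, x1) = OR(0, 0) = 0
n3 = OR(n1, n2) = OR(0, 0) = 0
So n3 = 0 as required.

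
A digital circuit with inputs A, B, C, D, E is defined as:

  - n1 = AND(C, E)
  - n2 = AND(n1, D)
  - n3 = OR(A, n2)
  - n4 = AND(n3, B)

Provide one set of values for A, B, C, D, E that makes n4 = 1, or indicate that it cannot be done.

n4 = AND(n3, B) must be 1, so both n3 = 1 and B = 1.
n3 = OR(A, n2) must be 1, so at least one of A, n2 is 1.
Check with A=1, B=1, C=0, D=0, E=1:
n1 = AND(C, E) = AND(0, 1) = 0
n2 = AND(n1, D) = AND(0, 0) = 0
n3 = OR(A, n2) = OR(1, 0) = 1
n4 = AND(n3, B) = AND(1, 1) = 1
So n4 = 1 as required.

A=1, B=1, C=0, D=0, E=1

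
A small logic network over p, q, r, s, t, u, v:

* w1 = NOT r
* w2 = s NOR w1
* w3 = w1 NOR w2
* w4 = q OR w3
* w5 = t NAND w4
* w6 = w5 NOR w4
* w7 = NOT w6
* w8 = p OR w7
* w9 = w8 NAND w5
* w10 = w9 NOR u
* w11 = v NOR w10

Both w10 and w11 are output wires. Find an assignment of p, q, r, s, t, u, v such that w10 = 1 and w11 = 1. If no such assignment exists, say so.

Across all 128 input combinations, none give both w10 = 1 and w11 = 1.

no solution exists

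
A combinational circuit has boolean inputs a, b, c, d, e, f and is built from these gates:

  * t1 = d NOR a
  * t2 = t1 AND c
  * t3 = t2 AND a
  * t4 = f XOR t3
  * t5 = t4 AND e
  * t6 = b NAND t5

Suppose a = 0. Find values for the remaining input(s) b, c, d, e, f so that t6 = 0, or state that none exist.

Check with a = 0 and b=1, c=1, d=0, e=1, f=1:
t1 = d NOR a = 0 NOR 0 = 1
t2 = t1 AND c = 1 AND 1 = 1
t3 = t2 AND a = 1 AND 0 = 0
t4 = f XOR t3 = 1 XOR 0 = 1
t5 = t4 AND e = 1 AND 1 = 1
t6 = b NAND t5 = 1 NAND 1 = 0
So t6 = 0.

b=1 c=1 d=0 e=1 f=1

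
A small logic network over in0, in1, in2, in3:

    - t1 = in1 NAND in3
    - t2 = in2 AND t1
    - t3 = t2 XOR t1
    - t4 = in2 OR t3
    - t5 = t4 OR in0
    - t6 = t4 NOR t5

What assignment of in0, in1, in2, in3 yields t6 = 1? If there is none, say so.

in0=0, in1=1, in2=0, in3=1

t6 = t4 NOR t5 must be 1, so both t4 = 0 and t5 = 0.
t4 = in2 OR t3 must be 0, so both in2 = 0 and t3 = 0.
t5 = t4 OR in0 must be 0, so both t4 = 0 and in0 = 0.
Check with in0=0, in1=1, in2=0, in3=1:
t1 = in1 NAND in3 = 1 NAND 1 = 0
t2 = in2 AND t1 = 0 AND 0 = 0
t3 = t2 XOR t1 = 0 XOR 0 = 0
t4 = in2 OR t3 = 0 OR 0 = 0
t5 = t4 OR in0 = 0 OR 0 = 0
t6 = t4 NOR t5 = 0 NOR 0 = 1
So t6 = 1 as required.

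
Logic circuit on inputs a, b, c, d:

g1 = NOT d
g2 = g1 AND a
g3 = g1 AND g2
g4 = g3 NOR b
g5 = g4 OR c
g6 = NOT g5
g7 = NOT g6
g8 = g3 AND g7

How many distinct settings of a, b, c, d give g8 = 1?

g8 = g3 AND g7 must be 1, so both g3 = 1 and g7 = 1.
g3 = g1 AND g2 must be 1, so both g1 = 1 and g2 = 1.
Satisfying assignments:
  a=1, b=0, c=1, d=0
  a=1, b=1, c=1, d=0

2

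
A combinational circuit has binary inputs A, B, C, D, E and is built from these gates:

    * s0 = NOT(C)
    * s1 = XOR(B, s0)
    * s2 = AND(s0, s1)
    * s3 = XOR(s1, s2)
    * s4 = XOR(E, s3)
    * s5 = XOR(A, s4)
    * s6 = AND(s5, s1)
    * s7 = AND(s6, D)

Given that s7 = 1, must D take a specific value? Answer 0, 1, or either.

1

s7 = AND(s6, D) must be 1, so both s6 = 1 and D = 1.
s6 = AND(s5, s1) must be 1, so both s5 = 1 and s1 = 1.
Every assignment with s7 = 1 has D = 1; there are 4 such assignment(s).
  A=0, B=0, C=0, D=1, E=1
  A=0, B=1, C=1, D=1, E=0
  A=1, B=0, C=0, D=1, E=0
  A=1, B=1, C=1, D=1, E=1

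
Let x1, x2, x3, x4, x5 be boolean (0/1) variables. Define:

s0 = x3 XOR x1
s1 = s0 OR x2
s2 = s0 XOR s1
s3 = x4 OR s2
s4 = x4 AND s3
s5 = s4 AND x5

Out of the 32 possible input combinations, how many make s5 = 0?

s5 = s4 AND x5 must be 0, so at least one of s4, x5 is 0.
Enumerating the 32 input combinations, 24 give s5 = 0 and 8 give s5 = 1.

24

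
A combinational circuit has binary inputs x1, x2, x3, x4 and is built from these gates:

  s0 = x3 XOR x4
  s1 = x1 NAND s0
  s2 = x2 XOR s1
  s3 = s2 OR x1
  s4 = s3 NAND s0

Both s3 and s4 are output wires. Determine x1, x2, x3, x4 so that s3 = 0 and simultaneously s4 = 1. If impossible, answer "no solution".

x1=0, x2=1, x3=1, x4=1

Check with x1=0, x2=1, x3=1, x4=1:
s0 = x3 XOR x4 = 1 XOR 1 = 0
s1 = x1 NAND s0 = 0 NAND 0 = 1
s2 = x2 XOR s1 = 1 XOR 1 = 0
s3 = s2 OR x1 = 0 OR 0 = 0
s4 = s3 NAND s0 = 0 NAND 0 = 1
So s3 = 0 and s4 = 1.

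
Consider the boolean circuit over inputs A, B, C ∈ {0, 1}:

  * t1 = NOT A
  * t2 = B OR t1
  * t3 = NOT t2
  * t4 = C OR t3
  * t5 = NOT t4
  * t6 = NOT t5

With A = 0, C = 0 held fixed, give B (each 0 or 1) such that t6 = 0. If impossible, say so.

B=1

Check with A = 0, C = 0 and B=1:
t1 = NOT A = NOT 0 = 1
t2 = B OR t1 = 1 OR 1 = 1
t3 = NOT t2 = NOT 1 = 0
t4 = C OR t3 = 0 OR 0 = 0
t5 = NOT t4 = NOT 0 = 1
t6 = NOT t5 = NOT 1 = 0
So t6 = 0.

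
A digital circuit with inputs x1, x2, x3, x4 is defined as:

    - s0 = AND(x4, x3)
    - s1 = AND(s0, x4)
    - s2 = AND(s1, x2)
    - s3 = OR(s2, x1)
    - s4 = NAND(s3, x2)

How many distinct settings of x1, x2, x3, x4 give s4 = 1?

11

s4 = NAND(s3, x2) must be 1, so at least one of s3, x2 is 0.
Enumerating the 16 input combinations, 11 give s4 = 1 and 5 give s4 = 0.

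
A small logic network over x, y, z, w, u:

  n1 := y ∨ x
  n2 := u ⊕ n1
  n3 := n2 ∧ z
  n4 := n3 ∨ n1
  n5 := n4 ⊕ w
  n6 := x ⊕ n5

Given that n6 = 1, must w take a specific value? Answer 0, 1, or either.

Both values of w occur among assignments with n6 = 1:
  w=0: x=0, y=0, z=1, w=0, u=1
  w=1: x=0, y=0, z=0, w=1, u=0

either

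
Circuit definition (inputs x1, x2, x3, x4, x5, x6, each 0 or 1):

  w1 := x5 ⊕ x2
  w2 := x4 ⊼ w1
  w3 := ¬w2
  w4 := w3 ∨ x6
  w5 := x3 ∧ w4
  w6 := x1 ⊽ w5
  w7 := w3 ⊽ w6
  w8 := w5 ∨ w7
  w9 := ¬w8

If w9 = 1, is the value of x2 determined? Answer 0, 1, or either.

Both values of x2 occur among assignments with w9 = 1:
  x2=0: x1=0, x2=0, x3=0, x4=0, x5=0, x6=0
  x2=1: x1=0, x2=1, x3=0, x4=0, x5=0, x6=0

either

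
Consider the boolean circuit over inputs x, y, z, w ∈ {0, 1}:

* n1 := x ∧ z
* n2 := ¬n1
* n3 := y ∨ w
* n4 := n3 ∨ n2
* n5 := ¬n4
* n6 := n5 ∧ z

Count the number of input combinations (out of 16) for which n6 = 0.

15

n6 = n5 ∧ z must be 0, so at least one of n5, z is 0.
Enumerating the 16 input combinations, 15 give n6 = 0 and 1 give n6 = 1.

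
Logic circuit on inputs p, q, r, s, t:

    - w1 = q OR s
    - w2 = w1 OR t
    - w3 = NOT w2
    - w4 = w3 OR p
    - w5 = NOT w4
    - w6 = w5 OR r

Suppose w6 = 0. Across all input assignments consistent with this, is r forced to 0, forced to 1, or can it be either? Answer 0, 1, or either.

w6 = w5 OR r must be 0, so both w5 = 0 and r = 0.
w5 = NOT w4 must be 0, so w4 = 1.
w4 = w3 OR p must be 1, so at least one of w3, p is 1.
Every assignment with w6 = 0 has r = 0; there are 9 such assignment(s).

0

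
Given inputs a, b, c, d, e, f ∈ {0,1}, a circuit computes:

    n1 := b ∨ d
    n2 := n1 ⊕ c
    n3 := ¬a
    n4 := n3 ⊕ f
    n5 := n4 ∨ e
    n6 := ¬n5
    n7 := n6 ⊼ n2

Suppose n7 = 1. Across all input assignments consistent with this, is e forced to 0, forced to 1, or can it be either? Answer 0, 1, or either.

Both values of e occur among assignments with n7 = 1:
  e=0: a=0, b=0, c=0, d=0, e=0, f=0
  e=1: a=0, b=0, c=0, d=0, e=1, f=0

either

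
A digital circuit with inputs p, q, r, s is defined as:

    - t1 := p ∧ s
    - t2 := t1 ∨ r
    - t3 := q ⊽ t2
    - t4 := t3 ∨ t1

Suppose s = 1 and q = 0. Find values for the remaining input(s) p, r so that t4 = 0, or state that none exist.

p=0, r=1

t4 = t3 ∨ t1 must be 0, so both t3 = 0 and t1 = 0.
Check with s = 1 and q = 0 and p=0, r=1:
t1 = p ∧ s = 0 ∧ 1 = 0
t2 = t1 ∨ r = 0 ∨ 1 = 1
t3 = q ⊽ t2 = 0 ⊽ 1 = 0
t4 = t3 ∨ t1 = 0 ∨ 0 = 0
So t4 = 0.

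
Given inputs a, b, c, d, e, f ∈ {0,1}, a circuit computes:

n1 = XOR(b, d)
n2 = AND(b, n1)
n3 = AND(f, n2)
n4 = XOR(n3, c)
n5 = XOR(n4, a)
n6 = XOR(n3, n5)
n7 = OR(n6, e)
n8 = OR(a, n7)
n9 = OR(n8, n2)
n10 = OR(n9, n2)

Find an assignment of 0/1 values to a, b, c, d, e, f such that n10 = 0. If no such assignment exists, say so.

n10 = OR(n9, n2) must be 0, so both n9 = 0 and n2 = 0.
n9 = OR(n8, n2) must be 0, so both n8 = 0 and n2 = 0.
Check with a=0 b=0 c=0 d=0 e=0 f=1:
n1 = XOR(b, d) = XOR(0, 0) = 0
n2 = AND(b, n1) = AND(0, 0) = 0
n3 = AND(f, n2) = AND(1, 0) = 0
n4 = XOR(n3, c) = XOR(0, 0) = 0
n5 = XOR(n4, a) = XOR(0, 0) = 0
n6 = XOR(n3, n5) = XOR(0, 0) = 0
n7 = OR(n6, e) = OR(0, 0) = 0
n8 = OR(a, n7) = OR(0, 0) = 0
n9 = OR(n8, n2) = OR(0, 0) = 0
n10 = OR(n9, n2) = OR(0, 0) = 0
So n10 = 0 as required.

a=0 b=0 c=0 d=0 e=0 f=1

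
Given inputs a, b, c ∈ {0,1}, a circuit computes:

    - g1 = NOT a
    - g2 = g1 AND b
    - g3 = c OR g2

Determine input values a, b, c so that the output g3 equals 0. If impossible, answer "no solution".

a=1, b=1, c=0

g3 = c OR g2 must be 0, so both c = 0 and g2 = 0.
g2 = g1 AND b must be 0, so at least one of g1, b is 0.
Check with a=1, b=1, c=0:
g1 = NOT a = NOT 1 = 0
g2 = g1 AND b = 0 AND 1 = 0
g3 = c OR g2 = 0 OR 0 = 0
So g3 = 0 as required.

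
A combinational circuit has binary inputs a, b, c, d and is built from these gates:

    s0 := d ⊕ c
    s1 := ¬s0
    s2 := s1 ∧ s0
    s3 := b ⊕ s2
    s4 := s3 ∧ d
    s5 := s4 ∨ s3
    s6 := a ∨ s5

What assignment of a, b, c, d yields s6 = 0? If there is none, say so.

Check with a=0 b=0 c=1 d=0:
s0 = d ⊕ c = 0 ⊕ 1 = 1
s1 = ¬s0 = ¬1 = 0
s2 = s1 ∧ s0 = 0 ∧ 1 = 0
s3 = b ⊕ s2 = 0 ⊕ 0 = 0
s4 = s3 ∧ d = 0 ∧ 0 = 0
s5 = s4 ∨ s3 = 0 ∨ 0 = 0
s6 = a ∨ s5 = 0 ∨ 0 = 0
So s6 = 0 as required.

a=0 b=0 c=1 d=0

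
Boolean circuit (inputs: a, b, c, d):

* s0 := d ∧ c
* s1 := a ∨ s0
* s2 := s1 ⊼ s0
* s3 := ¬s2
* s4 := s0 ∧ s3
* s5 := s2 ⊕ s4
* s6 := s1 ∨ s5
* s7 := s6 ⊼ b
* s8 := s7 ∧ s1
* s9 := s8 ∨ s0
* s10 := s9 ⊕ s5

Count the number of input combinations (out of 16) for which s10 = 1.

9

s10 = s9 ⊕ s5 must be 1, so s9 and s5 differ.
Enumerating the 16 input combinations, 9 give s10 = 1 and 7 give s10 = 0.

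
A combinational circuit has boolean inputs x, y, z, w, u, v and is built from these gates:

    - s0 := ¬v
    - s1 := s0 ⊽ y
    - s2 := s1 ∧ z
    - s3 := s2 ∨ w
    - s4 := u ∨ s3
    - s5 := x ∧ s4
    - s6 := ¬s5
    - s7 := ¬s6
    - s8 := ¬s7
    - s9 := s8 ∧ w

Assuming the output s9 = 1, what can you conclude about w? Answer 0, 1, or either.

1

s9 = s8 ∧ w must be 1, so both s8 = 1 and w = 1.
s8 = ¬s7 must be 1, so s7 = 0.
Every assignment with s9 = 1 has w = 1; there are 16 such assignment(s).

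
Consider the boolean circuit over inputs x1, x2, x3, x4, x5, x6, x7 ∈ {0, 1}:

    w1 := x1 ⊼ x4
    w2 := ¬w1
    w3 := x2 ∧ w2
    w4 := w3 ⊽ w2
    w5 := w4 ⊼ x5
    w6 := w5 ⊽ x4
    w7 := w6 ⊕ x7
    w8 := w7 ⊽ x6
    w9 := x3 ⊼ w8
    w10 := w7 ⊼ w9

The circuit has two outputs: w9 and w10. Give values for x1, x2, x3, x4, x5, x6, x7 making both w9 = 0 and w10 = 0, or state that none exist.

Across all 128 input combinations, none give both w9 = 0 and w10 = 0.

no solution exists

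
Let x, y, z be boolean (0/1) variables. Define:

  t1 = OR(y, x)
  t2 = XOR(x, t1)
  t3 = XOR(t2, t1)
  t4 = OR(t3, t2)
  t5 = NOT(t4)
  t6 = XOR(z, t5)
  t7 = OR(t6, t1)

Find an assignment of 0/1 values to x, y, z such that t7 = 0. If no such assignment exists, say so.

x=0, y=0, z=1

t7 = OR(t6, t1) must be 0, so both t6 = 0 and t1 = 0.
Check with x=0, y=0, z=1:
t1 = OR(y, x) = OR(0, 0) = 0
t2 = XOR(x, t1) = XOR(0, 0) = 0
t3 = XOR(t2, t1) = XOR(0, 0) = 0
t4 = OR(t3, t2) = OR(0, 0) = 0
t5 = NOT(t4) = NOT 0 = 1
t6 = XOR(z, t5) = XOR(1, 1) = 0
t7 = OR(t6, t1) = OR(0, 0) = 0
So t7 = 0 as required.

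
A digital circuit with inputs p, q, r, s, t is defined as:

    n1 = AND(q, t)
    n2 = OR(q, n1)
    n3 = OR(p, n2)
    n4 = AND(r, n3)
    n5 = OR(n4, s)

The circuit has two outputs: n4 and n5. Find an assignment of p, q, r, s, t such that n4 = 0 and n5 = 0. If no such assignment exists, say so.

p=0 q=0 r=1 s=0 t=1

Check with p=0 q=0 r=1 s=0 t=1:
n1 = AND(q, t) = AND(0, 1) = 0
n2 = OR(q, n1) = OR(0, 0) = 0
n3 = OR(p, n2) = OR(0, 0) = 0
n4 = AND(r, n3) = AND(1, 0) = 0
n5 = OR(n4, s) = OR(0, 0) = 0
So n4 = 0 and n5 = 0.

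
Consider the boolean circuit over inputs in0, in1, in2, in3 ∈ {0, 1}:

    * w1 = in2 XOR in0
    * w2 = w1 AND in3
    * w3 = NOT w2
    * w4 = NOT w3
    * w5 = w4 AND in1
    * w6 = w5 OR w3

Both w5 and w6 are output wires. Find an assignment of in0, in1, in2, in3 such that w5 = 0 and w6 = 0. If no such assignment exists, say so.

in0=1, in1=0, in2=0, in3=1

Check with in0=1, in1=0, in2=0, in3=1:
w1 = in2 XOR in0 = 0 XOR 1 = 1
w2 = w1 AND in3 = 1 AND 1 = 1
w3 = NOT w2 = NOT 1 = 0
w4 = NOT w3 = NOT 0 = 1
w5 = w4 AND in1 = 1 AND 0 = 0
w6 = w5 OR w3 = 0 OR 0 = 0
So w5 = 0 and w6 = 0.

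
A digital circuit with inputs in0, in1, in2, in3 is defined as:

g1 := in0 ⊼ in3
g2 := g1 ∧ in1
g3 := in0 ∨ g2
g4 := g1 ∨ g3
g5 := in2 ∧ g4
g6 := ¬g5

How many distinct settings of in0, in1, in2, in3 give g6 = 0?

8

g6 = ¬g5 must be 0, so g5 = 1.
g5 = in2 ∧ g4 must be 1, so both in2 = 1 and g4 = 1.
g4 = g1 ∨ g3 must be 1, so at least one of g1, g3 is 1.
Enumerating the 16 input combinations, 8 give g6 = 0 and 8 give g6 = 1.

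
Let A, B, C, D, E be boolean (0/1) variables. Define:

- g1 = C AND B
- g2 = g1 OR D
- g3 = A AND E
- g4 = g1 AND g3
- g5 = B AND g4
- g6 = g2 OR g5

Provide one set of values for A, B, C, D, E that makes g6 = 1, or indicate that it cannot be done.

Check with A=0, B=1, C=1, D=0, E=1:
g1 = C AND B = 1 AND 1 = 1
g2 = g1 OR D = 1 OR 0 = 1
g3 = A AND E = 0 AND 1 = 0
g4 = g1 AND g3 = 1 AND 0 = 0
g5 = B AND g4 = 1 AND 0 = 0
g6 = g2 OR g5 = 1 OR 0 = 1
So g6 = 1 as required.

A=0, B=1, C=1, D=0, E=1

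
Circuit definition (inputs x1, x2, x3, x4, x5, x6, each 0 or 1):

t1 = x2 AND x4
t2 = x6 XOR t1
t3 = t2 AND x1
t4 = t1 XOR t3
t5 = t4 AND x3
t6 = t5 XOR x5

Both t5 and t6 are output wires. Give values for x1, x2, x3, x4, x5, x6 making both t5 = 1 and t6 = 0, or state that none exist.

x1=1 x2=1 x3=1 x4=1 x5=1 x6=1

Check with x1=1 x2=1 x3=1 x4=1 x5=1 x6=1:
t1 = x2 AND x4 = 1 AND 1 = 1
t2 = x6 XOR t1 = 1 XOR 1 = 0
t3 = t2 AND x1 = 0 AND 1 = 0
t4 = t1 XOR t3 = 1 XOR 0 = 1
t5 = t4 AND x3 = 1 AND 1 = 1
t6 = t5 XOR x5 = 1 XOR 1 = 0
So t5 = 1 and t6 = 0.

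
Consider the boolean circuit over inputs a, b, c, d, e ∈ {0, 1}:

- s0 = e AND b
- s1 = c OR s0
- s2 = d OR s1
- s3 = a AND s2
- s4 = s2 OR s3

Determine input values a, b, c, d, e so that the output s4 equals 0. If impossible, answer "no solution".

s4 = s2 OR s3 must be 0, so both s2 = 0 and s3 = 0.
s2 = d OR s1 must be 0, so both d = 0 and s1 = 0.
Check with a=0, b=1, c=0, d=0, e=0:
s0 = e AND b = 0 AND 1 = 0
s1 = c OR s0 = 0 OR 0 = 0
s2 = d OR s1 = 0 OR 0 = 0
s3 = a AND s2 = 0 AND 0 = 0
s4 = s2 OR s3 = 0 OR 0 = 0
So s4 = 0 as required.

a=0, b=1, c=0, d=0, e=0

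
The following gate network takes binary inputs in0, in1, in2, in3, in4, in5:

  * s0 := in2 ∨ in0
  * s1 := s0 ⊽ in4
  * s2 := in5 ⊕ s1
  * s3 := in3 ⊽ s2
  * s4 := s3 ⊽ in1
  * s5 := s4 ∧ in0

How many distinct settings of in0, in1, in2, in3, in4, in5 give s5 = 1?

s5 = s4 ∧ in0 must be 1, so both s4 = 1 and in0 = 1.
s4 = s3 ⊽ in1 must be 1, so both s3 = 0 and in1 = 0.
Enumerating the 64 input combinations, 12 give s5 = 1 and 52 give s5 = 0.

12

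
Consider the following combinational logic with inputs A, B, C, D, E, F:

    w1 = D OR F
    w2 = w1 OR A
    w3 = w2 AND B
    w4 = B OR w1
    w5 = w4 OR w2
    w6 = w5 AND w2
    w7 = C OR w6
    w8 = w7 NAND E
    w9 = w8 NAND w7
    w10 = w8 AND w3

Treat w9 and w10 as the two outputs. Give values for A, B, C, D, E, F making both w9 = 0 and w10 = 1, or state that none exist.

Check with A=0 B=1 C=1 D=0 E=0 F=1:
w1 = D OR F = 0 OR 1 = 1
w2 = w1 OR A = 1 OR 0 = 1
w3 = w2 AND B = 1 AND 1 = 1
w4 = B OR w1 = 1 OR 1 = 1
w5 = w4 OR w2 = 1 OR 1 = 1
w6 = w5 AND w2 = 1 AND 1 = 1
w7 = C OR w6 = 1 OR 1 = 1
w8 = w7 NAND E = 1 NAND 0 = 1
w9 = w8 NAND w7 = 1 NAND 1 = 0
w10 = w8 AND w3 = 1 AND 1 = 1
So w9 = 0 and w10 = 1.

A=0 B=1 C=1 D=0 E=0 F=1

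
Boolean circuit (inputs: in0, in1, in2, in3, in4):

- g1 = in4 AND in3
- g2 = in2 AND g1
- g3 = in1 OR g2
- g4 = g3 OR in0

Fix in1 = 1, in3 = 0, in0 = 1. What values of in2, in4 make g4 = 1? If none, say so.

g4 = g3 OR in0 must be 1, so at least one of g3, in0 is 1.
Check with in1 = 1, in3 = 0, in0 = 1 and in2=1, in4=0:
g1 = in4 AND in3 = 0 AND 0 = 0
g2 = in2 AND g1 = 1 AND 0 = 0
g3 = in1 OR g2 = 1 OR 0 = 1
g4 = g3 OR in0 = 1 OR 1 = 1
So g4 = 1.

in2=1, in4=0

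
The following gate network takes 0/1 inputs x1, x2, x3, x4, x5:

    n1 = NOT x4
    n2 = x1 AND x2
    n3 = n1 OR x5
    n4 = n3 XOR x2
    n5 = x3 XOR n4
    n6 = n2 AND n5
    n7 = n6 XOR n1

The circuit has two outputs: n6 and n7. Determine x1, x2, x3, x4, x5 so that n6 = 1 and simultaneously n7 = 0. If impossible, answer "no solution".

Check with x1=1, x2=1, x3=1, x4=0, x5=0:
n1 = NOT x4 = NOT 0 = 1
n2 = x1 AND x2 = 1 AND 1 = 1
n3 = n1 OR x5 = 1 OR 0 = 1
n4 = n3 XOR x2 = 1 XOR 1 = 0
n5 = x3 XOR n4 = 1 XOR 0 = 1
n6 = n2 AND n5 = 1 AND 1 = 1
n7 = n6 XOR n1 = 1 XOR 1 = 0
So n6 = 1 and n7 = 0.

x1=1, x2=1, x3=1, x4=0, x5=0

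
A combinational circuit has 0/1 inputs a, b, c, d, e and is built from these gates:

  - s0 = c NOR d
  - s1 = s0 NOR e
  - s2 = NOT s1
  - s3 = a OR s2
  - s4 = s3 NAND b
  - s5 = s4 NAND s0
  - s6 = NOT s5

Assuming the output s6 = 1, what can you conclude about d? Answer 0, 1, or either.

0

s6 = NOT s5 must be 1, so s5 = 0.
s5 = s4 NAND s0 must be 0, so both s4 = 1 and s0 = 1.
Every assignment with s6 = 1 has d = 0; there are 4 such assignment(s).
  a=0, b=0, c=0, d=0, e=0
  a=0, b=0, c=0, d=0, e=1
  a=1, b=0, c=0, d=0, e=0
  a=1, b=0, c=0, d=0, e=1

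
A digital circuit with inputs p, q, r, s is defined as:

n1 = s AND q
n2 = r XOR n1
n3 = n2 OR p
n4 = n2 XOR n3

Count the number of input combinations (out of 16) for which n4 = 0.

12

n4 = n2 XOR n3 must be 0, so n2 and n3 are equal.
Enumerating the 16 input combinations, 12 give n4 = 0 and 4 give n4 = 1.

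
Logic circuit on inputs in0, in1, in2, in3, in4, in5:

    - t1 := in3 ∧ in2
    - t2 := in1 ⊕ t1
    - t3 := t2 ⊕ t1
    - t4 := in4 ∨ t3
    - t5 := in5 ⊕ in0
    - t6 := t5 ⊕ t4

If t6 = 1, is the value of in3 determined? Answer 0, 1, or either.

Both values of in3 occur among assignments with t6 = 1:
  in3=0: in0=0, in1=0, in2=0, in3=0, in4=0, in5=1
  in3=1: in0=0, in1=0, in2=0, in3=1, in4=0, in5=1

either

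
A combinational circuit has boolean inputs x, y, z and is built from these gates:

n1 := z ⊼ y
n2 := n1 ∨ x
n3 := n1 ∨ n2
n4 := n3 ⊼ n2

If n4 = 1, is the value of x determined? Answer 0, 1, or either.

0

n4 = n3 ⊼ n2 must be 1, so at least one of n3, n2 is 0.
Every assignment with n4 = 1 has x = 0; there are 1 such assignment(s).
  x=0, y=1, z=1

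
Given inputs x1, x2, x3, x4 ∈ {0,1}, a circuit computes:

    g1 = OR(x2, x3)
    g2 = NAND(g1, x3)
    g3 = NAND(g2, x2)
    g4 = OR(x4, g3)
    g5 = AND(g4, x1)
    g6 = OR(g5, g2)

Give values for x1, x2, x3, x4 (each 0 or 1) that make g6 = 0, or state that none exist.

Check with x1=0, x2=0, x3=1, x4=0:
g1 = OR(x2, x3) = OR(0, 1) = 1
g2 = NAND(g1, x3) = NAND(1, 1) = 0
g3 = NAND(g2, x2) = NAND(0, 0) = 1
g4 = OR(x4, g3) = OR(0, 1) = 1
g5 = AND(g4, x1) = AND(1, 0) = 0
g6 = OR(g5, g2) = OR(0, 0) = 0
So g6 = 0 as required.

x1=0, x2=0, x3=1, x4=0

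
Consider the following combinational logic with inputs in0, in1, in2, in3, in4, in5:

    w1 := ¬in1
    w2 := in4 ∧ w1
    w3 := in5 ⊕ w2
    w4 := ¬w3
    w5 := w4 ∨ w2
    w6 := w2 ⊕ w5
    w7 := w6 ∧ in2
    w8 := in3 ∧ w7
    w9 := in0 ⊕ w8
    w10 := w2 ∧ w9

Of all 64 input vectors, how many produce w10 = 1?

8

w10 = w2 ∧ w9 must be 1, so both w2 = 1 and w9 = 1.
Enumerating the 64 input combinations, 8 give w10 = 1 and 56 give w10 = 0.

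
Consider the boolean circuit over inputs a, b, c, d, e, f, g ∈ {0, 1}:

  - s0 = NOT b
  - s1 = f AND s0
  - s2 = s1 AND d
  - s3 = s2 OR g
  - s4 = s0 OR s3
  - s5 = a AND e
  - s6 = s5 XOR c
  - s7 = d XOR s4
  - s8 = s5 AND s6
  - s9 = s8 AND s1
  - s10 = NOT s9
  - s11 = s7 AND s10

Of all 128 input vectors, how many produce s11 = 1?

s11 = s7 AND s10 must be 1, so both s7 = 1 and s10 = 1.
Enumerating the 128 input combinations, 62 give s11 = 1 and 66 give s11 = 0.

62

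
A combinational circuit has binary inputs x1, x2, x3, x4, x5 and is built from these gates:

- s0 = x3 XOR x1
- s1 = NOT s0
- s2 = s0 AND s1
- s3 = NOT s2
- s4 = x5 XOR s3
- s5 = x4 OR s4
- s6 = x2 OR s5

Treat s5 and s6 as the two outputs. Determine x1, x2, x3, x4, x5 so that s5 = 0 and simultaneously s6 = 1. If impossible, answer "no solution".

Check with x1=0 x2=1 x3=0 x4=0 x5=1:
s0 = x3 XOR x1 = 0 XOR 0 = 0
s1 = NOT s0 = NOT 0 = 1
s2 = s0 AND s1 = 0 AND 1 = 0
s3 = NOT s2 = NOT 0 = 1
s4 = x5 XOR s3 = 1 XOR 1 = 0
s5 = x4 OR s4 = 0 OR 0 = 0
s6 = x2 OR s5 = 1 OR 0 = 1
So s5 = 0 and s6 = 1.

x1=0 x2=1 x3=0 x4=0 x5=1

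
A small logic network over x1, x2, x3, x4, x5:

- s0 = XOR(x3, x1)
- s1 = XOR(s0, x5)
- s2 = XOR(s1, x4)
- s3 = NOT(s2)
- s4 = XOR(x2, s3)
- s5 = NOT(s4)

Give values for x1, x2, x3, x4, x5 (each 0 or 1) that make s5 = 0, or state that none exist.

s5 = NOT(s4) must be 0, so s4 = 1.
Check with x1=0, x2=0, x3=0, x4=0, x5=0:
s0 = XOR(x3, x1) = XOR(0, 0) = 0
s1 = XOR(s0, x5) = XOR(0, 0) = 0
s2 = XOR(s1, x4) = XOR(0, 0) = 0
s3 = NOT(s2) = NOT 0 = 1
s4 = XOR(x2, s3) = XOR(0, 1) = 1
s5 = NOT(s4) = NOT 1 = 0
So s5 = 0 as required.

x1=0, x2=0, x3=0, x4=0, x5=0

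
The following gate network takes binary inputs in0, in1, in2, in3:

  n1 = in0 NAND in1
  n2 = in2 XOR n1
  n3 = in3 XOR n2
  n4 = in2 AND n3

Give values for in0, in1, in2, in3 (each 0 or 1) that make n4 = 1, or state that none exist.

n4 = in2 AND n3 must be 1, so both in2 = 1 and n3 = 1.
Check with in0=1 in1=0 in2=1 in3=1:
n1 = in0 NAND in1 = 1 NAND 0 = 1
n2 = in2 XOR n1 = 1 XOR 1 = 0
n3 = in3 XOR n2 = 1 XOR 0 = 1
n4 = in2 AND n3 = 1 AND 1 = 1
So n4 = 1 as required.

in0=1 in1=0 in2=1 in3=1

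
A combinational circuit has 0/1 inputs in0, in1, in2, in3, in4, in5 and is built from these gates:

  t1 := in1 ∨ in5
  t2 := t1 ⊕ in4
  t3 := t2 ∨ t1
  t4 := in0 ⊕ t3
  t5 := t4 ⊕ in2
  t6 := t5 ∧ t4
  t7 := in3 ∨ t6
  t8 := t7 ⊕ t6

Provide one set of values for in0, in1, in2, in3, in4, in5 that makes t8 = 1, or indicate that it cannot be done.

t8 = t7 ⊕ t6 must be 1, so t7 and t6 differ.
Check with in0=0, in1=0, in2=1, in3=1, in4=1, in5=1:
t1 = in1 ∨ in5 = 0 ∨ 1 = 1
t2 = t1 ⊕ in4 = 1 ⊕ 1 = 0
t3 = t2 ∨ t1 = 0 ∨ 1 = 1
t4 = in0 ⊕ t3 = 0 ⊕ 1 = 1
t5 = t4 ⊕ in2 = 1 ⊕ 1 = 0
t6 = t5 ∧ t4 = 0 ∧ 1 = 0
t7 = in3 ∨ t6 = 1 ∨ 0 = 1
t8 = t7 ⊕ t6 = 1 ⊕ 0 = 1
So t8 = 1 as required.

in0=0, in1=0, in2=1, in3=1, in4=1, in5=1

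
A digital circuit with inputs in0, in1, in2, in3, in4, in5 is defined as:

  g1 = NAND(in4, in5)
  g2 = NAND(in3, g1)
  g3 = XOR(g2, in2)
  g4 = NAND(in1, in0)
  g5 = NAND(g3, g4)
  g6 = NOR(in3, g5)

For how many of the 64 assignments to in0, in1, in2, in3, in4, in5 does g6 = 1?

g6 = NOR(in3, g5) must be 1, so both in3 = 0 and g5 = 0.
g5 = NAND(g3, g4) must be 0, so both g3 = 1 and g4 = 1.
Enumerating the 64 input combinations, 12 give g6 = 1 and 52 give g6 = 0.

12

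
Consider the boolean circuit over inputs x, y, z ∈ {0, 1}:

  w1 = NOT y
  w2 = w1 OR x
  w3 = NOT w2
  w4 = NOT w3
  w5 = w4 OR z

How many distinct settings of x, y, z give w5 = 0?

1

w5 = w4 OR z must be 0, so both w4 = 0 and z = 0.
Satisfying assignments:
  x=0, y=1, z=0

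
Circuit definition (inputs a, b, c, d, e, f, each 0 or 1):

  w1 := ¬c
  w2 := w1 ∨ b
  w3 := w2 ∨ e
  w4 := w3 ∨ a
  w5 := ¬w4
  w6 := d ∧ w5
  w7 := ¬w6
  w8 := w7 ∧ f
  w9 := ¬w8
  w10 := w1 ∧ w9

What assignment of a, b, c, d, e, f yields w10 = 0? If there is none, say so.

a=0, b=1, c=1, d=0, e=1, f=0

Check with a=0, b=1, c=1, d=0, e=1, f=0:
w1 = ¬c = ¬1 = 0
w2 = w1 ∨ b = 0 ∨ 1 = 1
w3 = w2 ∨ e = 1 ∨ 1 = 1
w4 = w3 ∨ a = 1 ∨ 0 = 1
w5 = ¬w4 = ¬1 = 0
w6 = d ∧ w5 = 0 ∧ 0 = 0
w7 = ¬w6 = ¬0 = 1
w8 = w7 ∧ f = 1 ∧ 0 = 0
w9 = ¬w8 = ¬0 = 1
w10 = w1 ∧ w9 = 0 ∧ 1 = 0
So w10 = 0 as required.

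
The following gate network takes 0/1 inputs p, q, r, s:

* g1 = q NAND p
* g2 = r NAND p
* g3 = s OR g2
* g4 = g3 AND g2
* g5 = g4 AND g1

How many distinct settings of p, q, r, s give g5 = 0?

6

g5 = g4 AND g1 must be 0, so at least one of g4, g1 is 0.
Satisfying assignments:
  p=1, q=0, r=1, s=0
  p=1, q=0, r=1, s=1
  p=1, q=1, r=0, s=0
  p=1, q=1, r=0, s=1
  p=1, q=1, r=1, s=0
  p=1, q=1, r=1, s=1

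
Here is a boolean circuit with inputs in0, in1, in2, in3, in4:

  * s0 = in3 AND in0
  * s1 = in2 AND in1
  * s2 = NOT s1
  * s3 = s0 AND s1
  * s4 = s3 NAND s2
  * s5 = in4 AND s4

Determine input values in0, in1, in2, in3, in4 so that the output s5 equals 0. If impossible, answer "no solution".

in0=0, in1=1, in2=0, in3=0, in4=0

s5 = in4 AND s4 must be 0, so at least one of in4, s4 is 0.
Check with in0=0, in1=1, in2=0, in3=0, in4=0:
s0 = in3 AND in0 = 0 AND 0 = 0
s1 = in2 AND in1 = 0 AND 1 = 0
s2 = NOT s1 = NOT 0 = 1
s3 = s0 AND s1 = 0 AND 0 = 0
s4 = s3 NAND s2 = 0 NAND 1 = 1
s5 = in4 AND s4 = 0 AND 1 = 0
So s5 = 0 as required.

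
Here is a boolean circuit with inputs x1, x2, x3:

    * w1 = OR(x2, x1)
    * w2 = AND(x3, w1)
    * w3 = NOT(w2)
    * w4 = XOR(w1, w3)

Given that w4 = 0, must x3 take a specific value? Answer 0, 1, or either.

0

w4 = XOR(w1, w3) must be 0, so w1 and w3 are equal.
Every assignment with w4 = 0 has x3 = 0; there are 3 such assignment(s).
  x1=0, x2=1, x3=0
  x1=1, x2=0, x3=0
  x1=1, x2=1, x3=0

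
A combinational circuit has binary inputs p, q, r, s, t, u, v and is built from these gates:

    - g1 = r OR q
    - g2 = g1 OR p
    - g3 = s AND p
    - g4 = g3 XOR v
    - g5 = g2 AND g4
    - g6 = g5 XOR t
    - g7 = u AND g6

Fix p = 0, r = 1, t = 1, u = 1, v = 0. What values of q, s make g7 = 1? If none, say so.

Check with p = 0, r = 1, t = 1, u = 1, v = 0 and q=0, s=1:
g1 = r OR q = 1 OR 0 = 1
g2 = g1 OR p = 1 OR 0 = 1
g3 = s AND p = 1 AND 0 = 0
g4 = g3 XOR v = 0 XOR 0 = 0
g5 = g2 AND g4 = 1 AND 0 = 0
g6 = g5 XOR t = 0 XOR 1 = 1
g7 = u AND g6 = 1 AND 1 = 1
So g7 = 1.

q=0 s=1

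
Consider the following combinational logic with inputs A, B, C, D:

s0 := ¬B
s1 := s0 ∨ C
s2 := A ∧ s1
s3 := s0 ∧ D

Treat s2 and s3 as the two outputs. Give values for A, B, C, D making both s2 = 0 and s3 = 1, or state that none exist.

Check with A=0, B=0, C=1, D=1:
s0 = ¬B = ¬0 = 1
s1 = s0 ∨ C = 1 ∨ 1 = 1
s2 = A ∧ s1 = 0 ∧ 1 = 0
s3 = s0 ∧ D = 1 ∧ 1 = 1
So s2 = 0 and s3 = 1.

A=0, B=0, C=1, D=1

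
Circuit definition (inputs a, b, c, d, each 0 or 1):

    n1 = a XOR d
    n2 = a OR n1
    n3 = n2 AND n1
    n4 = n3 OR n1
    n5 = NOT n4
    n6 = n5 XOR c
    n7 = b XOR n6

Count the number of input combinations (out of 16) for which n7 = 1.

n7 = b XOR n6 must be 1, so b and n6 differ.
Enumerating the 16 input combinations, 8 give n7 = 1 and 8 give n7 = 0.

8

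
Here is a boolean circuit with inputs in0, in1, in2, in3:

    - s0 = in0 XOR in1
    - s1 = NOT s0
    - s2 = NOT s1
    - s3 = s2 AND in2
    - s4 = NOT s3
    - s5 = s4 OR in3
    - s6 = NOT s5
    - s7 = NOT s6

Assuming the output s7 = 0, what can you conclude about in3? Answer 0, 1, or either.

s7 = NOT s6 must be 0, so s6 = 1.
Every assignment with s7 = 0 has in3 = 0; there are 2 such assignment(s).
  in0=0, in1=1, in2=1, in3=0
  in0=1, in1=0, in2=1, in3=0

0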